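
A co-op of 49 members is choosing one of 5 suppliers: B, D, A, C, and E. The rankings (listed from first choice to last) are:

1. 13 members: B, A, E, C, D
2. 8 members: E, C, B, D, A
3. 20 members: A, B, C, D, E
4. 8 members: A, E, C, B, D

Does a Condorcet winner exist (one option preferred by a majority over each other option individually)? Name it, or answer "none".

A vs B: 28–21 for A.
A vs D: 41–8 for A.
A vs C: 41–8 for A.
A vs E: 41–8 for A.
A beats every other option head-to-head.

A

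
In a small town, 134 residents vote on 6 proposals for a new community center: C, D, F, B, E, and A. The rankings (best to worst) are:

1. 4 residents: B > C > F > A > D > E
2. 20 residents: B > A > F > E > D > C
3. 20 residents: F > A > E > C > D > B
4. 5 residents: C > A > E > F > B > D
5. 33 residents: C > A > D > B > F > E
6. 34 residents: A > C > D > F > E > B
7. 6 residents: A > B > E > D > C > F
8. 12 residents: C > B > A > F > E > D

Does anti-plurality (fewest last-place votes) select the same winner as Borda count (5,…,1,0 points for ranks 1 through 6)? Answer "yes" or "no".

yes

Anti-plurality — last-place votes: C 20, D 17, F 6, B 54, E 37, A 0. Winner: A.
Borda — scores: C 448, D 257, F 307, B 263, E 179, A 556. Winner: A.
The two methods agree.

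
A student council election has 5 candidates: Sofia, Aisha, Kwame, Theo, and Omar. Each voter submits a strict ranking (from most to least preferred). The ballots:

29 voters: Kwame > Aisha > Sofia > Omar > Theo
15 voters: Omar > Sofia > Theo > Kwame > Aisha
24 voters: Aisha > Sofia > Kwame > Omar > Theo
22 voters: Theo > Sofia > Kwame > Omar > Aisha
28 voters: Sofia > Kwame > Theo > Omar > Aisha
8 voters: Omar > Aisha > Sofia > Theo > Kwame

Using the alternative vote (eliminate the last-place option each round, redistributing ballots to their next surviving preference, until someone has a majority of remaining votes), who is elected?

Round 1: Sofia 28, Aisha 24, Kwame 29, Theo 22, Omar 23. Eliminate Theo.
Round 2: Sofia 50, Aisha 24, Kwame 29, Omar 23. Eliminate Omar.
Round 3: Sofia 65, Aisha 32, Kwame 29. Sofia has a majority.

Sofia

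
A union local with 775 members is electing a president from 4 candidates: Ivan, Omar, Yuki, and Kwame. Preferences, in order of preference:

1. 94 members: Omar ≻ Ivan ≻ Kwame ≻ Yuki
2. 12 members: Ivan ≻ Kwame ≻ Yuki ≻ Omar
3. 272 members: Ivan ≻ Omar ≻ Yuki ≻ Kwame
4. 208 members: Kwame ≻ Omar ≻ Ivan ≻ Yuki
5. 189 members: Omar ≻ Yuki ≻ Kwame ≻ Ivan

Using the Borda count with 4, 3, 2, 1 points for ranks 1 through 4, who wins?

Ivan: 94·3 + 12·4 + 272·4 + 208·2 + 189·1 = 2023
Omar: 94·4 + 12·1 + 272·3 + 208·3 + 189·4 = 2584
Yuki: 94·1 + 12·2 + 272·2 + 208·1 + 189·3 = 1437
Kwame: 94·2 + 12·3 + 272·1 + 208·4 + 189·2 = 1706
Omar has the highest Borda score (2584).

Omar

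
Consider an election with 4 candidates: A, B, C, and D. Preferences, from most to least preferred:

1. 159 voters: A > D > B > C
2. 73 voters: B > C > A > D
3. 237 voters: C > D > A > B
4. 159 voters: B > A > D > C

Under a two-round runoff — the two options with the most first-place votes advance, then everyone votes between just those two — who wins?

B

Round 1 first-place votes: A 159, B 232, C 237, D 0.
C and B advance.
Runoff: C is preferred to B by 237 voters; B by 391.
B wins the runoff.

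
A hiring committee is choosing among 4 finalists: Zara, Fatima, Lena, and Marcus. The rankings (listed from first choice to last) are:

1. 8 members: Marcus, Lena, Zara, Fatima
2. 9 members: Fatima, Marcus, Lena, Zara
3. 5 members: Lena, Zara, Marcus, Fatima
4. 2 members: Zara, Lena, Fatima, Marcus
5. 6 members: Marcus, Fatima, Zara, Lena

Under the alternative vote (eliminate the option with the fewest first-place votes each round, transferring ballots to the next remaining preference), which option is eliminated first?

Round 1: Zara 2, Fatima 9, Lena 5, Marcus 14. Eliminate Zara.

Zara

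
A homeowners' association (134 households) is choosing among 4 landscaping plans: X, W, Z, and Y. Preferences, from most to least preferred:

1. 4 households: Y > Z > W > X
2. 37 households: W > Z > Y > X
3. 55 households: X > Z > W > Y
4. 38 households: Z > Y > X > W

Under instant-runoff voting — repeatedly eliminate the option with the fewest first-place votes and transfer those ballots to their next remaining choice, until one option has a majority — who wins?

Round 1: X 55, W 37, Z 38, Y 4. Eliminate Y.
Round 2: X 55, W 37, Z 42. Eliminate W.
Round 3: X 55, Z 79. Z has a majority.

Z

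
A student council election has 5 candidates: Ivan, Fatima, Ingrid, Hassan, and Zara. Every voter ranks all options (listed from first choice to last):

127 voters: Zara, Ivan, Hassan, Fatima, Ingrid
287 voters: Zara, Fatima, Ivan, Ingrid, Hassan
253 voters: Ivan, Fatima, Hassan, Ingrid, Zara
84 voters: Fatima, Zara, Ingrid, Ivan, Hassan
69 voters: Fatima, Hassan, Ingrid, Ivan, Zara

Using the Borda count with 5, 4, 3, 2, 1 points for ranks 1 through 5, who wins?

Fatima

Ivan: 127·4 + 287·3 + 253·5 + 84·2 + 69·2 = 2940
Fatima: 127·2 + 287·4 + 253·4 + 84·5 + 69·5 = 3179
Ingrid: 127·1 + 287·2 + 253·2 + 84·3 + 69·3 = 1666
Hassan: 127·3 + 287·1 + 253·3 + 84·1 + 69·4 = 1787
Zara: 127·5 + 287·5 + 253·1 + 84·4 + 69·1 = 2728
Fatima has the highest Borda score (3179).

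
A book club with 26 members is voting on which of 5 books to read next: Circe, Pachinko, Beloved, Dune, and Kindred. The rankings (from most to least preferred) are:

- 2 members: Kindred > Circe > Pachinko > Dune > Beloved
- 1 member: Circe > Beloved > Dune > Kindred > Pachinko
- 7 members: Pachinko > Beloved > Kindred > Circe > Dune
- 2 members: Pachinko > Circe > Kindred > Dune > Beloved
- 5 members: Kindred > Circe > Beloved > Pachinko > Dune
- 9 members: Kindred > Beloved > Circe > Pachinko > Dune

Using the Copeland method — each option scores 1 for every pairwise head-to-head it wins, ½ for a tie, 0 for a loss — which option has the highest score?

Kindred

Circe: beats Pachinko and Dune; loses to Beloved and Kindred → score 2.
Pachinko: beats Dune; loses to Circe, Beloved, and Kindred → score 1.
Beloved: beats Circe, Pachinko, and Dune; loses to Kindred → score 3.
Dune: loses to Circe, Pachinko, Beloved, and Kindred → score 0.
Kindred: beats Circe, Pachinko, Beloved, and Dune → score 4.
Kindred has the best pairwise record.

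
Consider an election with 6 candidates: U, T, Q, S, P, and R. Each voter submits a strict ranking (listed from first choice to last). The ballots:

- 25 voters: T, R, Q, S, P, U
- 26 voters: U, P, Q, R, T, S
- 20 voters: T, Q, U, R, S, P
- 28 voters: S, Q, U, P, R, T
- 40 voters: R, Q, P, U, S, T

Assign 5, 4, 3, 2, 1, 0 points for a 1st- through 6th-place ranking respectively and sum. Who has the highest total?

Q

U: 25·0 + 26·5 + 20·3 + 28·3 + 40·2 = 354
T: 25·5 + 26·1 + 20·5 + 28·0 + 40·0 = 251
Q: 25·3 + 26·3 + 20·4 + 28·4 + 40·4 = 505
S: 25·2 + 26·0 + 20·1 + 28·5 + 40·1 = 250
P: 25·1 + 26·4 + 20·0 + 28·2 + 40·3 = 305
R: 25·4 + 26·2 + 20·2 + 28·1 + 40·5 = 420
Q has the highest Borda score (505).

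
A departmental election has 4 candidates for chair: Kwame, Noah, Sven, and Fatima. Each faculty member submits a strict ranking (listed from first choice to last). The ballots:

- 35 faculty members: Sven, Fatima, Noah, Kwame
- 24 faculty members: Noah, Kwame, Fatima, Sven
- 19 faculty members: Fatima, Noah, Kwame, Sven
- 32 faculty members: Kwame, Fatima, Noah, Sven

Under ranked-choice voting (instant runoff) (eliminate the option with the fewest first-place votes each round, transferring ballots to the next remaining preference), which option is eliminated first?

Round 1: Kwame 32, Noah 24, Sven 35, Fatima 19. Eliminate Fatima.

Fatima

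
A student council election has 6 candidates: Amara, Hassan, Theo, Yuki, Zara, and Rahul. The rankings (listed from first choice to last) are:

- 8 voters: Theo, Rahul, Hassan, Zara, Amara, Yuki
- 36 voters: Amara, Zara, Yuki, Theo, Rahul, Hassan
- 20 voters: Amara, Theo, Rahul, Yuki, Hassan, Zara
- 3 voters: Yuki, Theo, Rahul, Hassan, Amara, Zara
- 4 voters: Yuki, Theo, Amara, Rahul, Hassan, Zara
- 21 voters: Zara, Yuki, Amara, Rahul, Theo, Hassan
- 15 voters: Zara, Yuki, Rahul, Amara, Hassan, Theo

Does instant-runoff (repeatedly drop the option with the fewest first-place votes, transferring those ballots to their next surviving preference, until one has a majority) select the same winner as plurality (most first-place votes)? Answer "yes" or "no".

yes

Instant-runoff — R1 Amara 56, Hassan 0, Theo 8, Yuki 7, Zara 36, Rahul 0 (Amara winner). Winner: Amara.
Plurality — first-place votes: Amara 56, Hassan 0, Theo 8, Yuki 7, Zara 36, Rahul 0. Winner: Amara.
The two methods agree.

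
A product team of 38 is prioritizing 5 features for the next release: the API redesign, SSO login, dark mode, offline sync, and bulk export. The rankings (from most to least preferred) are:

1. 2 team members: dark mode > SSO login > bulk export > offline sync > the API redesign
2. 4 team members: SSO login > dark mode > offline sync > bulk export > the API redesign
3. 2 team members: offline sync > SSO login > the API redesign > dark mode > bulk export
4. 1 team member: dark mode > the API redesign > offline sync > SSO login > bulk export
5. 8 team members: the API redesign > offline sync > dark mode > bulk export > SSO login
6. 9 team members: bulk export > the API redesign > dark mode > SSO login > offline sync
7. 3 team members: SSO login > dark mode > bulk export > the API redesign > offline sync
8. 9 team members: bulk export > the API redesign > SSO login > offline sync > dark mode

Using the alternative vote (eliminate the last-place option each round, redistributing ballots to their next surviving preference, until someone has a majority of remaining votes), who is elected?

Round 1: the API redesign 8, SSO login 7, dark mode 3, offline sync 2, bulk export 18. Eliminate offline sync.
Round 2: the API redesign 8, SSO login 9, dark mode 3, bulk export 18. Eliminate dark mode.
Round 3: the API redesign 9, SSO login 11, bulk export 18. Eliminate the API redesign.
Round 4: SSO login 12, bulk export 26. Bulk export has a majority.

bulk export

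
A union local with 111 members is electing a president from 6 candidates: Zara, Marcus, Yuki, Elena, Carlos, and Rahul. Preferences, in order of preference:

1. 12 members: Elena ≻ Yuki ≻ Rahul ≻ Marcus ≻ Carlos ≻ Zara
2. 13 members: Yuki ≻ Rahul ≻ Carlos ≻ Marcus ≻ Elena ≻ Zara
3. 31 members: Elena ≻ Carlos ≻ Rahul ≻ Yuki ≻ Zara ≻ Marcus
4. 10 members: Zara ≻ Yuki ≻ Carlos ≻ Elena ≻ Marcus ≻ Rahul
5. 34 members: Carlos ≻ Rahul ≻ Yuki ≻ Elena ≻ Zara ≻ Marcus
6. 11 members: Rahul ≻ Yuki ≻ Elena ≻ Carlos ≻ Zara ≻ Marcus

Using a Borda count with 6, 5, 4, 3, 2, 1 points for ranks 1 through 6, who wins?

Zara: 12·1 + 13·1 + 31·2 + 10·6 + 34·2 + 11·2 = 237
Marcus: 12·3 + 13·3 + 31·1 + 10·2 + 34·1 + 11·1 = 171
Yuki: 12·5 + 13·6 + 31·3 + 10·5 + 34·4 + 11·5 = 472
Elena: 12·6 + 13·2 + 31·6 + 10·3 + 34·3 + 11·4 = 460
Carlos: 12·2 + 13·4 + 31·5 + 10·4 + 34·6 + 11·3 = 508
Rahul: 12·4 + 13·5 + 31·4 + 10·1 + 34·5 + 11·6 = 483
Carlos has the highest Borda score (508).

Carlos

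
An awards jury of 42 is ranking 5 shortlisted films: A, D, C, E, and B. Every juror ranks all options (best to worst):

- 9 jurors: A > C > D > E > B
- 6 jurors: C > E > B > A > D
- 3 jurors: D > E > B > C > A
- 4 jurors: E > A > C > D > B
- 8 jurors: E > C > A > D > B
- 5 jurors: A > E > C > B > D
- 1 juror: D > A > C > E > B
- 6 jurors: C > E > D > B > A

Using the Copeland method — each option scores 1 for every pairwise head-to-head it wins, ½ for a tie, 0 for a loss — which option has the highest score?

A: beats D and B; loses to C and E → score 2.
D: beats B; loses to A, C, and E → score 1.
C: beats A, D, E, and B → score 4.
E: beats A, D, and B; loses to C → score 3.
B: loses to A, D, C, and E → score 0.
C has the best pairwise record.

C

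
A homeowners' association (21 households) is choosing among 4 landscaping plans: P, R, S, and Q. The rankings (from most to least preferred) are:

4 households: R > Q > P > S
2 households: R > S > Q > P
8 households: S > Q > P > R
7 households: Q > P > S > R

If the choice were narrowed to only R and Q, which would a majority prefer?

Voters preferring R to Q: 6; preferring Q to R: 15.
Q wins the head-to-head.

Q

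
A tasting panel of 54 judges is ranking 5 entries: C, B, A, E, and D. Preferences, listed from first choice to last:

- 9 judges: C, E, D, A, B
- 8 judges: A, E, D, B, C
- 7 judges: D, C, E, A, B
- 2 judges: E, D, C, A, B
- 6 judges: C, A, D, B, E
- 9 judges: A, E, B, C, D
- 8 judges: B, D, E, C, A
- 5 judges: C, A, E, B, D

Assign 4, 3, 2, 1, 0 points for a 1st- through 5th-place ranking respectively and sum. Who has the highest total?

C: 9·4 + 8·0 + 7·3 + 2·2 + 6·4 + 9·1 + 8·1 + 5·4 = 122
B: 9·0 + 8·1 + 7·0 + 2·0 + 6·1 + 9·2 + 8·4 + 5·1 = 69
A: 9·1 + 8·4 + 7·1 + 2·1 + 6·3 + 9·4 + 8·0 + 5·3 = 119
E: 9·3 + 8·3 + 7·2 + 2·4 + 6·0 + 9·3 + 8·2 + 5·2 = 126
D: 9·2 + 8·2 + 7·4 + 2·3 + 6·2 + 9·0 + 8·3 + 5·0 = 104
E has the highest Borda score (126).

E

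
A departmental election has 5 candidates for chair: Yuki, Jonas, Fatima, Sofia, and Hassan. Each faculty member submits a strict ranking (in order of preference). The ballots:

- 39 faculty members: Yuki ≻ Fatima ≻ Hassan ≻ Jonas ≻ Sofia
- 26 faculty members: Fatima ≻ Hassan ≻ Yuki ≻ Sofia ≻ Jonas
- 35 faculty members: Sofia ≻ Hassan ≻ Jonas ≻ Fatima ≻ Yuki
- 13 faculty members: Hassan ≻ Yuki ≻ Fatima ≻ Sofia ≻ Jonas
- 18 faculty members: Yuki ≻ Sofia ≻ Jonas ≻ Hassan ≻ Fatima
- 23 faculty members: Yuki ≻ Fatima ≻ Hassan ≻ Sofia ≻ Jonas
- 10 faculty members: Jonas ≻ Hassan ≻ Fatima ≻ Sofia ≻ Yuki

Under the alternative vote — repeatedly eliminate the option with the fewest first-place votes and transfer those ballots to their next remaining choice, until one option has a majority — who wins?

Round 1: Yuki 80, Jonas 10, Fatima 26, Sofia 35, Hassan 13. Eliminate Jonas.
Round 2: Yuki 80, Fatima 26, Sofia 35, Hassan 23. Eliminate Hassan.
Round 3: Yuki 93, Fatima 36, Sofia 35. Yuki has a majority.

Yuki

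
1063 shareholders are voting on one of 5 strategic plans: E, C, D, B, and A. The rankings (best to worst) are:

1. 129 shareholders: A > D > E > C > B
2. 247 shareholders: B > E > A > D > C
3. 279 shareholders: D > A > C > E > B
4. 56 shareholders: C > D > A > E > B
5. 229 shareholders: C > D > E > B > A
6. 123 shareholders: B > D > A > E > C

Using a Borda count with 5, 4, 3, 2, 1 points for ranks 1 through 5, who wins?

D

E: 129·3 + 247·4 + 279·2 + 56·2 + 229·3 + 123·2 = 2978
C: 129·2 + 247·1 + 279·3 + 56·5 + 229·5 + 123·1 = 2890
D: 129·4 + 247·2 + 279·5 + 56·4 + 229·4 + 123·4 = 4037
B: 129·1 + 247·5 + 279·1 + 56·1 + 229·2 + 123·5 = 2772
A: 129·5 + 247·3 + 279·4 + 56·3 + 229·1 + 123·3 = 3268
D has the highest Borda score (4037).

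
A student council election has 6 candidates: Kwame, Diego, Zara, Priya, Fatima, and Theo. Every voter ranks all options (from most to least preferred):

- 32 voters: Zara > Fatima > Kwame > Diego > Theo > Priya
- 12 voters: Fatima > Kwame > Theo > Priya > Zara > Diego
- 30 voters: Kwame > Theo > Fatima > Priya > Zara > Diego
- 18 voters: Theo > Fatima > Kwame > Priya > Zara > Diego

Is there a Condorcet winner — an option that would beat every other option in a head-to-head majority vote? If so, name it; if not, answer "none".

none

Checking pairwise contests:
Fatima beats Kwame 62–30.
Kwame beats Diego 92–0.
Kwame beats Zara 60–32.
Kwame beats Priya 92–0.
Theo beats Fatima 48–44.
Kwame beats Theo 74–18.
Every option loses at least one head-to-head, so there is no Condorcet winner.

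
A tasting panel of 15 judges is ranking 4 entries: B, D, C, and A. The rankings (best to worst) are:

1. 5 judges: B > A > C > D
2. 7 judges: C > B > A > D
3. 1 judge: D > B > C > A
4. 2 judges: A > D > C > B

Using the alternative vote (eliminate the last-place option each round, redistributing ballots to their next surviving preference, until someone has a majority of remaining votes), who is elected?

Round 1: B 5, D 1, C 7, A 2. Eliminate D.
Round 2: B 6, C 7, A 2. Eliminate A.
Round 3: B 6, C 9. C has a majority.

C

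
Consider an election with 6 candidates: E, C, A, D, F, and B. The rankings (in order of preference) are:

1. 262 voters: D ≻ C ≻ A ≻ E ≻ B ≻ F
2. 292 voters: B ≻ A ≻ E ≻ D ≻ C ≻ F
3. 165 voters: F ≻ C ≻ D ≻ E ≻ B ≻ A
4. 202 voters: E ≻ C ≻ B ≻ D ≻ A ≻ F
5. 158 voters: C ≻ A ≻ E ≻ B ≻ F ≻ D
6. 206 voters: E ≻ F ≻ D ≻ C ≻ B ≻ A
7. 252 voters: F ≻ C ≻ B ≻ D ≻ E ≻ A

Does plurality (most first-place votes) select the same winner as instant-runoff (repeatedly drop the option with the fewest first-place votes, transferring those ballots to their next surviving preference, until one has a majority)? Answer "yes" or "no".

Plurality — first-place votes: E 408, C 158, A 0, D 262, F 417, B 292. Winner: F.
Instant-runoff — R1 E 408, C 158, A 0, D 262, F 417, B 292 (A out); R2 E 408, C 158, D 262, F 417, B 292 (C out); R3 E 566, D 262, F 417, B 292 (D out); R4 E 828, F 417, B 292 (E winner). Winner: E.
The two methods disagree.

no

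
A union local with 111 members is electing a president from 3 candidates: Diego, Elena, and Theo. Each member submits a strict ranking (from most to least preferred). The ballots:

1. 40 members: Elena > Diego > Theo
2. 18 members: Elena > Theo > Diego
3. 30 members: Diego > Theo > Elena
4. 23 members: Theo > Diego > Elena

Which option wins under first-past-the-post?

Elena

First-place votes: Diego 30, Elena 58, Theo 23.
Elena has the most first-place votes.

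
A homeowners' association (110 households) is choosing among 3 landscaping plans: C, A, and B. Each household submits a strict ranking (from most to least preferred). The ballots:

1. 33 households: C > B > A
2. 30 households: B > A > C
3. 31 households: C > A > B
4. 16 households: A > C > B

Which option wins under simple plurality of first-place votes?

First-place votes: C 64, A 16, B 30.
C has the most first-place votes.

C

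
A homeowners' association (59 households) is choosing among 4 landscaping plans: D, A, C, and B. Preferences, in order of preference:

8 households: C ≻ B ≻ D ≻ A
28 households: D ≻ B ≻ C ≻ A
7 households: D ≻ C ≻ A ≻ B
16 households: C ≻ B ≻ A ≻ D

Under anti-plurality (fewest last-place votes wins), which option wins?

C

Last-place votes: D 16, A 36, C 0, B 7.
C is ranked last by the fewest voters, so C wins.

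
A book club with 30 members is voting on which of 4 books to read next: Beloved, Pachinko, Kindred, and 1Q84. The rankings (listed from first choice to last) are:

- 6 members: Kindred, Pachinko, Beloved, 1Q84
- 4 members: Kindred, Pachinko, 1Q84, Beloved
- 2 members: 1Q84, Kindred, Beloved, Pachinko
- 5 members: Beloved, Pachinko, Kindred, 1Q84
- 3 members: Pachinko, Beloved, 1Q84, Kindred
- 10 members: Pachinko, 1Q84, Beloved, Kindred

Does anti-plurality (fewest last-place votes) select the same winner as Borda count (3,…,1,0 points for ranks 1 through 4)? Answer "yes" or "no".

Anti-plurality — last-place votes: Beloved 4, Pachinko 2, Kindred 13, 1Q84 11. Winner: Pachinko.
Borda — scores: Beloved 39, Pachinko 69, Kindred 39, 1Q84 33. Winner: Pachinko.
The two methods agree.

yes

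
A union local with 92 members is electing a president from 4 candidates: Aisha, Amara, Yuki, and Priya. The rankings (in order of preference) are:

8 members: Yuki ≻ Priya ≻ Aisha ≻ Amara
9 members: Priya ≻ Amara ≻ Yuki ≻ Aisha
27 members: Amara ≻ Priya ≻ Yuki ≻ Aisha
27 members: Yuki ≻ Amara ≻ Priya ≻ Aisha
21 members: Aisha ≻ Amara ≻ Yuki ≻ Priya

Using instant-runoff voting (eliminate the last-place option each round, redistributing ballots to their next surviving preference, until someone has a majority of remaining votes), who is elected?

Round 1: Aisha 21, Amara 27, Yuki 35, Priya 9. Eliminate Priya.
Round 2: Aisha 21, Amara 36, Yuki 35. Eliminate Aisha.
Round 3: Amara 57, Yuki 35. Amara has a majority.

Amara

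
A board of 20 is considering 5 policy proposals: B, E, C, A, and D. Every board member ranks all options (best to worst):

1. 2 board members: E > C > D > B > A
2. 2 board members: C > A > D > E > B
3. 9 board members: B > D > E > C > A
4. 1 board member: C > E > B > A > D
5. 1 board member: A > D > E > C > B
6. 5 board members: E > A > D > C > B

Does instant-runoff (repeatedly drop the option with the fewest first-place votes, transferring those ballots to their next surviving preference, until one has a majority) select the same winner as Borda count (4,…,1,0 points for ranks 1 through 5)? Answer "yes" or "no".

yes

Instant-runoff — R1 B 9, E 7, C 3, A 1, D 0 (D out); R2 B 9, E 7, C 3, A 1 (A out); R3 B 9, E 8, C 3 (C out); R4 B 9, E 11 (E winner). Winner: E.
Borda — scores: B 40, E 53, C 33, A 26, D 48. Winner: E.
The two methods agree.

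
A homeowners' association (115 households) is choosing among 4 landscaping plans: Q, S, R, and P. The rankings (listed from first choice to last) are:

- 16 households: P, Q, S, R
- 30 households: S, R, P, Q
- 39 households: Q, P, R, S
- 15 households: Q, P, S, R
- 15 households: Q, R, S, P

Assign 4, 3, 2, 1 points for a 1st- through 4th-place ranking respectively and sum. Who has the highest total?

Q: 16·3 + 30·1 + 39·4 + 15·4 + 15·4 = 354
S: 16·2 + 30·4 + 39·1 + 15·2 + 15·2 = 251
R: 16·1 + 30·3 + 39·2 + 15·1 + 15·3 = 244
P: 16·4 + 30·2 + 39·3 + 15·3 + 15·1 = 301
Q has the highest Borda score (354).

Q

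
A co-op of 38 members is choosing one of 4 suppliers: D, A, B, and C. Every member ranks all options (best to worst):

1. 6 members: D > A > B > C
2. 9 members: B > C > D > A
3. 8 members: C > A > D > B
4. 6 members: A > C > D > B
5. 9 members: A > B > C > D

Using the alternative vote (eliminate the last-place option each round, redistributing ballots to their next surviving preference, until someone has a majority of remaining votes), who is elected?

Round 1: D 6, A 15, B 9, C 8. Eliminate D.
Round 2: A 21, B 9, C 8. A has a majority.

A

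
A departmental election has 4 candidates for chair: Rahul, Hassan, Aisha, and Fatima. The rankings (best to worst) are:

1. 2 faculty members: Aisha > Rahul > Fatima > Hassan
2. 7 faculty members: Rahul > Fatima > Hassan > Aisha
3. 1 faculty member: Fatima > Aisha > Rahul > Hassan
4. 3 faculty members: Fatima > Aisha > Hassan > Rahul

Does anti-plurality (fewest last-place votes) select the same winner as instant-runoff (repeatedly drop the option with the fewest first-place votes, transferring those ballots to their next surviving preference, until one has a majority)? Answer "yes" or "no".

Anti-plurality — last-place votes: Rahul 3, Hassan 3, Aisha 7, Fatima 0. Winner: Fatima.
Instant-runoff — R1 Rahul 7, Hassan 0, Aisha 2, Fatima 4 (Rahul winner). Winner: Rahul.
The two methods disagree.

no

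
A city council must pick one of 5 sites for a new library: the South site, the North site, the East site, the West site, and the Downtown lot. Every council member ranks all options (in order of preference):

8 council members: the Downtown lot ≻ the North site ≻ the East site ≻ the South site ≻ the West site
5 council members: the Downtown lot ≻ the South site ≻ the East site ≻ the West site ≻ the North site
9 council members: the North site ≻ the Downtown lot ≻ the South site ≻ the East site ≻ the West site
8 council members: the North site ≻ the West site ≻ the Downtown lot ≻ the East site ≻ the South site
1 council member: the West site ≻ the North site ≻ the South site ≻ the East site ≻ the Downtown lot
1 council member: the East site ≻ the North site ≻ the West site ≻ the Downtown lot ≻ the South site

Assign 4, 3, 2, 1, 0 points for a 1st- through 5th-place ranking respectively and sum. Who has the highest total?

the South site: 8·1 + 5·3 + 9·2 + 8·0 + 1·2 + 1·0 = 43
the North site: 8·3 + 5·0 + 9·4 + 8·4 + 1·3 + 1·3 = 98
the East site: 8·2 + 5·2 + 9·1 + 8·1 + 1·1 + 1·4 = 48
the West site: 8·0 + 5·1 + 9·0 + 8·3 + 1·4 + 1·2 = 35
the Downtown lot: 8·4 + 5·4 + 9·3 + 8·2 + 1·0 + 1·1 = 96
the North site has the highest Borda score (98).

the North site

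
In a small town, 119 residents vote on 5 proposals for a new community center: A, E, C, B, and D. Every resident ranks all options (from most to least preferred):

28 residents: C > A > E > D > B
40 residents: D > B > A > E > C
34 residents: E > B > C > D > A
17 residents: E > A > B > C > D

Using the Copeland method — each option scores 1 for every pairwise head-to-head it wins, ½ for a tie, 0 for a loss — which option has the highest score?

A: beats E; loses to C, B, and D → score 1.
E: beats C, B, and D; loses to A → score 3.
C: beats A and D; loses to E and B → score 2.
B: beats A and C; loses to E and D → score 2.
D: beats A and B; loses to E and C → score 2.
E has the best pairwise record.

E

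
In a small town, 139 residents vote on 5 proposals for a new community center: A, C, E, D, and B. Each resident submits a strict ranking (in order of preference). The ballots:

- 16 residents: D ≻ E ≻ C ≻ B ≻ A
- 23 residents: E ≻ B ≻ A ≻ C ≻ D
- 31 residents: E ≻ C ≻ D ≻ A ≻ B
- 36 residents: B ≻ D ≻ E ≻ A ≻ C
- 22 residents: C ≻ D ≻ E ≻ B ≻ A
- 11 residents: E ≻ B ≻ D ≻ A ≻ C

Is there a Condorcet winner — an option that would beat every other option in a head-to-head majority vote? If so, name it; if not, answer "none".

none

Checking pairwise contests:
E beats A 139–0.
A beats C 70–69.
D beats E 74–65.
C beats D 76–63.
E beats B 103–36.
Every option loses at least one head-to-head, so there is no Condorcet winner.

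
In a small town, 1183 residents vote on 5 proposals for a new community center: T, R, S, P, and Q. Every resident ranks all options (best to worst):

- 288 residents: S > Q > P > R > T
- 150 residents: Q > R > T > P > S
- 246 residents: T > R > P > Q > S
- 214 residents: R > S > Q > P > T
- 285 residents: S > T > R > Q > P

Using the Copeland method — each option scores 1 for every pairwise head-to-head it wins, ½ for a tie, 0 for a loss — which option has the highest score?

R

T: beats P; loses to R, S, and Q → score 1.
R: beats T, S, P, and Q → score 4.
S: beats T, P, and Q; loses to R → score 3.
P: loses to T, R, S, and Q → score 0.
Q: beats T and P; loses to R and S → score 2.
R has the best pairwise record.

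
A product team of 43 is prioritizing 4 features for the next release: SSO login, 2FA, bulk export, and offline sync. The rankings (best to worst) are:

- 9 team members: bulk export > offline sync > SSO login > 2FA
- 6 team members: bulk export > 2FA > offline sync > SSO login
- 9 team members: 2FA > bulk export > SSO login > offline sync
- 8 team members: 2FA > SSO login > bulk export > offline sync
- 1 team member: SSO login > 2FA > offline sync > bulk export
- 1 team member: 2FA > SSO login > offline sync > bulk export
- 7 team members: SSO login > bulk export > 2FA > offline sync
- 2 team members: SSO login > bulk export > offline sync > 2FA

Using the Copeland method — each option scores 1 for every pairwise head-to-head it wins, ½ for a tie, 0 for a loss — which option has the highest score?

bulk export

SSO login: beats offline sync; loses to 2FA and bulk export → score 1.
2FA: beats SSO login and offline sync; loses to bulk export → score 2.
bulk export: beats SSO login, 2FA, and offline sync → score 3.
offline sync: loses to SSO login, 2FA, and bulk export → score 0.
bulk export has the best pairwise record.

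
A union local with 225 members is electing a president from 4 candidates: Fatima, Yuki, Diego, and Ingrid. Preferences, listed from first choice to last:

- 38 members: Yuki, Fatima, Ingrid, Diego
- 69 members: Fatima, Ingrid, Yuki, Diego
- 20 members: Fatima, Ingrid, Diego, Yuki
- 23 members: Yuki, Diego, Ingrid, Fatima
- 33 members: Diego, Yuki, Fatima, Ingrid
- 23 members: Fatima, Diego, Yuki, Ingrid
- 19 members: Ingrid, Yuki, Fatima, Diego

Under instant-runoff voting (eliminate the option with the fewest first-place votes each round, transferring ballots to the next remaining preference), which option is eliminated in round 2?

Round 1: Fatima 112, Yuki 61, Diego 33, Ingrid 19. Eliminate Ingrid.
Round 2: Fatima 112, Yuki 80, Diego 33. Eliminate Diego.

Diego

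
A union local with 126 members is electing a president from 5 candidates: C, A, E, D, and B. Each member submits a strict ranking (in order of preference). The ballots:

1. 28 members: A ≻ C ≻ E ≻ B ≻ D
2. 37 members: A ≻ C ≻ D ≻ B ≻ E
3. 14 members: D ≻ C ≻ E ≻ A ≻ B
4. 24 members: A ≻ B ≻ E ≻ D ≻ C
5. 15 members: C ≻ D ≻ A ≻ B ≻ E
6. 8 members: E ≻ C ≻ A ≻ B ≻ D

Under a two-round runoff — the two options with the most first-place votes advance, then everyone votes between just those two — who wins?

A

Round 1 first-place votes: C 15, A 89, E 8, D 14, B 0.
A and C advance.
Runoff: A is preferred to C by 89 voters; C by 37.
A wins the runoff.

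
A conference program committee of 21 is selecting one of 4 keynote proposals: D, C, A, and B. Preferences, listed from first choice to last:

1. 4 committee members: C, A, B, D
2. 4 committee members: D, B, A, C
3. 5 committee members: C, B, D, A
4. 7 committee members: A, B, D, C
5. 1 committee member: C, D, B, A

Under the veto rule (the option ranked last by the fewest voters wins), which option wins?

B

Last-place votes: D 4, C 11, A 6, B 0.
B is ranked last by the fewest voters, so B wins.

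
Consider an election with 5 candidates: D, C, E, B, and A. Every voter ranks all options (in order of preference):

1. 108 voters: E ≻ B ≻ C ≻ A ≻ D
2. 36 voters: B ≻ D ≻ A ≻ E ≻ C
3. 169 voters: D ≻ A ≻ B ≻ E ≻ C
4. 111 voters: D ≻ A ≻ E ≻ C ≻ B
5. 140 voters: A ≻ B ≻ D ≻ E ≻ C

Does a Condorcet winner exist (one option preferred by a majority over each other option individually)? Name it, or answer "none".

none

Checking pairwise contests:
B beats D 284–280.
D beats C 456–108.
D beats E 456–108.
A beats B 420–144.
D beats A 316–248.
Every option loses at least one head-to-head, so there is no Condorcet winner.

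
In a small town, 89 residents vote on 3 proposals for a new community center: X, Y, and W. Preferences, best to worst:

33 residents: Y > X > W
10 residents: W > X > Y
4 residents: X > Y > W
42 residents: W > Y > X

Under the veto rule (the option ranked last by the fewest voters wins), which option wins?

Last-place votes: X 42, Y 10, W 37.
Y is ranked last by the fewest voters, so Y wins.

Y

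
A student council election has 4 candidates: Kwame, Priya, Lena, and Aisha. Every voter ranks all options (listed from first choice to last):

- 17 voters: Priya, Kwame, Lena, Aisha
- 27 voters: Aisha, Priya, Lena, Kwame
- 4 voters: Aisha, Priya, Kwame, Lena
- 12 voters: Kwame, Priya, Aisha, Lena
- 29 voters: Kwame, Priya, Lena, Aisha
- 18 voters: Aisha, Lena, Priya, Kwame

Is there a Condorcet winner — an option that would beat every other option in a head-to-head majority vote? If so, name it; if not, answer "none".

Priya

Priya vs Kwame: 66–41 for Priya.
Priya vs Lena: 89–18 for Priya.
Priya vs Aisha: 58–49 for Priya.
Priya beats every other option head-to-head.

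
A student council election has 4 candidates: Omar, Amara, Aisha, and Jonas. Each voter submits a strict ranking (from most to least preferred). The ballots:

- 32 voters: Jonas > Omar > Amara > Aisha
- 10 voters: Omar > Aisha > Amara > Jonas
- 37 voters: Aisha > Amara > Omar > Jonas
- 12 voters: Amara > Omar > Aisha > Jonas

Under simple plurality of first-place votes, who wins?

First-place votes: Omar 10, Amara 12, Aisha 37, Jonas 32.
Aisha has the most first-place votes.

Aisha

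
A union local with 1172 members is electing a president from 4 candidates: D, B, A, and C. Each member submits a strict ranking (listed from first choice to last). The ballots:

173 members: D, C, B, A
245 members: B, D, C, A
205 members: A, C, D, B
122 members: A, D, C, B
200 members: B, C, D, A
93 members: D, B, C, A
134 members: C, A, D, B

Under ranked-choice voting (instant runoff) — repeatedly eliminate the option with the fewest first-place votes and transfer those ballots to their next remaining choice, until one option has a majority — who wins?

B

Round 1: D 266, B 445, A 327, C 134. Eliminate C.
Round 2: D 266, B 445, A 461. Eliminate D.
Round 3: B 711, A 461. B has a majority.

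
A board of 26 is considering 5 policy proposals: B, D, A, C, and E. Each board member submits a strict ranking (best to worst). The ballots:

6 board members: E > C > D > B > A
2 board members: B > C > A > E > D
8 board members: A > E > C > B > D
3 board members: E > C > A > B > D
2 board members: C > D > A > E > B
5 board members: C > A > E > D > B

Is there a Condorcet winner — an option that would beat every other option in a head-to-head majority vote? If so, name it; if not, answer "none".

none

Checking pairwise contests:
A beats B 18–8.
A beats D 18–8.
C beats A 18–8.
E beats C 17–9.
A beats E 17–9.
Every option loses at least one head-to-head, so there is no Condorcet winner.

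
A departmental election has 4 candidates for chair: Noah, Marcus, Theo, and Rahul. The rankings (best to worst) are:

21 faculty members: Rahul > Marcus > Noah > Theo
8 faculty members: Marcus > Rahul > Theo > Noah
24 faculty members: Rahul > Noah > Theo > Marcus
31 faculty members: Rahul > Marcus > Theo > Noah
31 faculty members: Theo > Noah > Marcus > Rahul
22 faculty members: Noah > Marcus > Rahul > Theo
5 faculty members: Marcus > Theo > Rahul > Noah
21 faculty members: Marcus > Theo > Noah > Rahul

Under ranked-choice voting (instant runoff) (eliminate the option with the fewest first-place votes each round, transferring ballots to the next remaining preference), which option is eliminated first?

Noah

Round 1: Noah 22, Marcus 34, Theo 31, Rahul 76. Eliminate Noah.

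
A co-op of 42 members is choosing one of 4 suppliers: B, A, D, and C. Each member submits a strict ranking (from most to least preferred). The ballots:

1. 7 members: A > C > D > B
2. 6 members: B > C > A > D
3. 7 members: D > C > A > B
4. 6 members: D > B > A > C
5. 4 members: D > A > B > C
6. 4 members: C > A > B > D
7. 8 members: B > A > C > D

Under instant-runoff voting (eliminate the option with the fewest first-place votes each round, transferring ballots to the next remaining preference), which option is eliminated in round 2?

A

Round 1: B 14, A 7, D 17, C 4. Eliminate C.
Round 2: B 14, A 11, D 17. Eliminate A.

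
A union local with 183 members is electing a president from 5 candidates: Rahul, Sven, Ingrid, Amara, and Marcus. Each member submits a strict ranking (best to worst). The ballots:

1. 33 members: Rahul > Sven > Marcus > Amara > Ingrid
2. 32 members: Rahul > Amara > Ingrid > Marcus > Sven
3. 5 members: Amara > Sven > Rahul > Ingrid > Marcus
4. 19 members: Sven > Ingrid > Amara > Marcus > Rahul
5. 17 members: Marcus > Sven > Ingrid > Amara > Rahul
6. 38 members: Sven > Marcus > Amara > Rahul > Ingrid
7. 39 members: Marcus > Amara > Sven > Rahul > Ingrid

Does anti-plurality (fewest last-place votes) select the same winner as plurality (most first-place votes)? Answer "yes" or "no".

no

Anti-plurality — last-place votes: Rahul 36, Sven 32, Ingrid 110, Amara 0, Marcus 5. Winner: Amara.
Plurality — first-place votes: Rahul 65, Sven 57, Ingrid 0, Amara 5, Marcus 56. Winner: Rahul.
The two methods disagree.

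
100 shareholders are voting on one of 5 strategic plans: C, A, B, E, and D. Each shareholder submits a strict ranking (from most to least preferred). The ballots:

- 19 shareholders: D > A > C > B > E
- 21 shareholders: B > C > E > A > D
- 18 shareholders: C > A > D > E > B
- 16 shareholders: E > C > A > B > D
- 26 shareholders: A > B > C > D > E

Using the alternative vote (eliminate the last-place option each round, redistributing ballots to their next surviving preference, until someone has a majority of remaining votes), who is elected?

C

Round 1: C 18, A 26, B 21, E 16, D 19. Eliminate E.
Round 2: C 34, A 26, B 21, D 19. Eliminate D.
Round 3: C 34, A 45, B 21. Eliminate B.
Round 4: C 55, A 45. C has a majority.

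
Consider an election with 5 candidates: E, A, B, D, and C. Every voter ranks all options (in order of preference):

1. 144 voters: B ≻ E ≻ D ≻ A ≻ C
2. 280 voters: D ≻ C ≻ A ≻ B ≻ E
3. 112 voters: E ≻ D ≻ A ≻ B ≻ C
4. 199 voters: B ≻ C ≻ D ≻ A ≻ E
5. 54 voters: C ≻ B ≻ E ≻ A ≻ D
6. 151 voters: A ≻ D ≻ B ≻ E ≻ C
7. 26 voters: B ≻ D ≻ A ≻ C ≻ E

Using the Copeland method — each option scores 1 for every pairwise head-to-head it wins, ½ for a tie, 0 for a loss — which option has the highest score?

E: loses to A, B, D, and C → score 0.
A: beats E and B; loses to D and C → score 2.
B: beats E and C; loses to A and D → score 2.
D: beats E, A, B, and C → score 4.
C: beats E and A; loses to B and D → score 2.
D has the best pairwise record.

D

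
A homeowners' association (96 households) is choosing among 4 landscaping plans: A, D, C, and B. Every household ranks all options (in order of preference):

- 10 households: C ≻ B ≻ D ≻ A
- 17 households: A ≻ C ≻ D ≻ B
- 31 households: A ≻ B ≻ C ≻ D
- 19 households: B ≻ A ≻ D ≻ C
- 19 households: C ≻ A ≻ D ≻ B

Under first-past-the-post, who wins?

First-place votes: A 48, D 0, C 29, B 19.
A has the most first-place votes.

A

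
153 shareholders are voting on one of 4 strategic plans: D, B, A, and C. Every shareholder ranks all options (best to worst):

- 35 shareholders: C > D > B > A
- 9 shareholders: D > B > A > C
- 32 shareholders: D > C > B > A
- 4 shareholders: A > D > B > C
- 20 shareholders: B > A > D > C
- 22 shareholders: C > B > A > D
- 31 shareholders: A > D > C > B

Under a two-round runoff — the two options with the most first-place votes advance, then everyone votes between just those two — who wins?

D

Round 1 first-place votes: D 41, B 20, A 35, C 57.
C and D advance.
Runoff: C is preferred to D by 57 voters; D by 96.
D wins the runoff.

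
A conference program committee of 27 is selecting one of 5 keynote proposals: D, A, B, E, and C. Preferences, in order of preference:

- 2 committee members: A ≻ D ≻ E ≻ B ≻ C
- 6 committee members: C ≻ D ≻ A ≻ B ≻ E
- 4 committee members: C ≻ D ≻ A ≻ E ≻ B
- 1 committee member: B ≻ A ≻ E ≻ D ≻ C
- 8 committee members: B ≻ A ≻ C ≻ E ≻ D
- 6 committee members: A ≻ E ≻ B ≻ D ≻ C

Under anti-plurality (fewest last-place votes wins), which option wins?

A

Last-place votes: D 8, A 0, B 4, E 6, C 9.
A is ranked last by the fewest voters, so A wins.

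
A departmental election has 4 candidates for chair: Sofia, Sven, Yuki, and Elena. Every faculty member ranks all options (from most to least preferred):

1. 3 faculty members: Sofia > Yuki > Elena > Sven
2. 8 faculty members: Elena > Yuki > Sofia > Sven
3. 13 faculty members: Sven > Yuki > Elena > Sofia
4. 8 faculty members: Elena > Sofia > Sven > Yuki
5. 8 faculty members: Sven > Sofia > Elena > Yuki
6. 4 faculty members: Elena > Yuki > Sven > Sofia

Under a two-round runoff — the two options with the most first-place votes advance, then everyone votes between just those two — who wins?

Round 1 first-place votes: Sofia 3, Sven 21, Yuki 0, Elena 20.
Sven and Elena advance.
Runoff: Sven is preferred to Elena by 21 voters; Elena by 23.
Elena wins the runoff.

Elena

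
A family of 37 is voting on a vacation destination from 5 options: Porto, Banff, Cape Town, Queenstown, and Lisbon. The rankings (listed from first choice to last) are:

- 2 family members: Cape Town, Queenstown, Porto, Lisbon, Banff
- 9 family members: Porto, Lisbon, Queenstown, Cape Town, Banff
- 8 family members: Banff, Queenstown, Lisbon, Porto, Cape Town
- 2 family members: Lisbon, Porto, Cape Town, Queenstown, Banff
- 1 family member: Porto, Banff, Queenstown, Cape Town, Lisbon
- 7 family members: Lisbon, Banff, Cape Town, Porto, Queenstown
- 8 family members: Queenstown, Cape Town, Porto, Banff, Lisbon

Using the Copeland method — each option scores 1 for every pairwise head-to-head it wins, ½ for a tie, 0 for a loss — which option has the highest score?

Porto: beats Banff, Cape Town, Queenstown, and Lisbon → score 4.
Banff: loses to Porto, Cape Town, Queenstown, and Lisbon → score 0.
Cape Town: beats Banff; loses to Porto, Queenstown, and Lisbon → score 1.
Queenstown: beats Banff, Cape Town, and Lisbon; loses to Porto → score 3.
Lisbon: beats Banff and Cape Town; loses to Porto and Queenstown → score 2.
Porto has the best pairwise record.

Porto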